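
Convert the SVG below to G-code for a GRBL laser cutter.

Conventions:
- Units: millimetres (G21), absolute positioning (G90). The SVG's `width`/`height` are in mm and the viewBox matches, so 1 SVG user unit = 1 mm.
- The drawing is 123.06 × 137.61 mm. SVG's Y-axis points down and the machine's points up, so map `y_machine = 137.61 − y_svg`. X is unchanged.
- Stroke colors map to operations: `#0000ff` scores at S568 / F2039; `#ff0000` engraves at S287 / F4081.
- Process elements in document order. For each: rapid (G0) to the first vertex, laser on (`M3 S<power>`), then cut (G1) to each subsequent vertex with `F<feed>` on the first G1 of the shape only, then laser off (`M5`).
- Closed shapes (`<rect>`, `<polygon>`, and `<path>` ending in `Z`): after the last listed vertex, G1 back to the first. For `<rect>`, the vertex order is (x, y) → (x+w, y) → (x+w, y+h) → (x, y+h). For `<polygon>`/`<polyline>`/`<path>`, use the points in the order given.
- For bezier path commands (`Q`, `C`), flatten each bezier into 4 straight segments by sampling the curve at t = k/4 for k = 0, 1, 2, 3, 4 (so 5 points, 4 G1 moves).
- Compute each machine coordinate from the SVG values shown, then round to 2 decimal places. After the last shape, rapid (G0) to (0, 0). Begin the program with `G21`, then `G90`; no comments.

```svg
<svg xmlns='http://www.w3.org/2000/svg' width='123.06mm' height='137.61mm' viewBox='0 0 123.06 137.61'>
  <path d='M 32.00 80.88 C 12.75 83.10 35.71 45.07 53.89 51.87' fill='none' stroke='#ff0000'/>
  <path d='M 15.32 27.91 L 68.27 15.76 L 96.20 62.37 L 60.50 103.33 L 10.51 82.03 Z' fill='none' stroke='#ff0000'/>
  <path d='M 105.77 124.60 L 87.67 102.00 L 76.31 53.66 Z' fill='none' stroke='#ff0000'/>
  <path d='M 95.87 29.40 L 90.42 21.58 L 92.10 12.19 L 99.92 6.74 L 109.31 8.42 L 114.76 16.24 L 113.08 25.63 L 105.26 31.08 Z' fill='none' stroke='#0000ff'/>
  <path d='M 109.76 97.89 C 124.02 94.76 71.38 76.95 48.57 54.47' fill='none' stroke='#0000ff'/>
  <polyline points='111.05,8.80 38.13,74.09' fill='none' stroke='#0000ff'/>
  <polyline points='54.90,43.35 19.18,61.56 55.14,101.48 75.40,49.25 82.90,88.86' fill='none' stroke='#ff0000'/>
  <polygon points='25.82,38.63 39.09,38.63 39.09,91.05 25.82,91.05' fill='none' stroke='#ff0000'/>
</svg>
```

G21
G90
G0 X32.00 Y56.73
M3 S287
G1 X24.74 Y61.28 F4081
G1 X28.91 Y72.95
G1 X40.09 Y83.76
G1 X53.89 Y85.74
M5
G0 X15.32 Y109.70
M3 S287
G1 X68.27 Y121.85 F4081
G1 X96.20 Y75.24
G1 X60.50 Y34.28
G1 X10.51 Y55.58
G1 X15.32 Y109.70
M5
G0 X105.77 Y13.01
M3 S287
G1 X87.67 Y35.61 F4081
G1 X76.31 Y83.95
G1 X105.77 Y13.01
M5
G0 X95.87 Y108.21
M3 S568
G1 X90.42 Y116.03 F2039
G1 X92.10 Y125.42
G1 X99.92 Y130.87
G1 X109.31 Y129.19
G1 X114.76 Y121.37
G1 X113.08 Y111.98
G1 X105.26 Y106.53
G1 X95.87 Y108.21
M5
G0 X109.76 Y39.72
M3 S568
G1 X109.42 Y44.66 F2039
G1 X93.07 Y54.17
G1 X69.76 Y67.31
G1 X48.57 Y83.14
M5
G0 X111.05 Y128.81
M3 S568
G1 X38.13 Y63.52 F2039
M5
G0 X54.90 Y94.26
M3 S287
G1 X19.18 Y76.05 F4081
G1 X55.14 Y36.13
G1 X75.40 Y88.36
G1 X82.90 Y48.75
M5
G0 X25.82 Y98.98
M3 S287
G1 X39.09 Y98.98 F4081
G1 X39.09 Y46.56
G1 X25.82 Y46.56
G1 X25.82 Y98.98
M5
G0 X0.00 Y0.00

Since the viewBox matches the mm dimensions, user units are millimetres directly. The only transform is the Y-flip y_m = 137.61 − y_svg.

Shape 1 is a cubic bezier drawn with `<path>`. Its stroke #ff0000 means engrave at S287, F4081. After flipping Y the toolpath is (32.00,56.73) → (24.74,61.28) → (28.91,72.95) → (40.09,83.76) → (53.89,85.74).

Shape 2 is a regular polygon drawn with `<path>`. Its stroke #ff0000 means engrave at S287, F4081. After flipping Y the toolpath is (15.32,109.70) → (68.27,121.85) → (96.20,75.24) → (60.50,34.28) → (10.51,55.58) → (15.32,109.70), returning to the start.

Shape 3 is a closed polygon drawn with `<path>`. Its stroke #ff0000 means engrave at S287, F4081. After flipping Y the toolpath is (105.77,13.01) → (87.67,35.61) → (76.31,83.95) → (105.77,13.01), returning to the start.

Shape 4 is a regular polygon drawn with `<path>`. Its stroke #0000ff means score at S568, F2039. After flipping Y the toolpath is (95.87,108.21) → (90.42,116.03) → (92.10,125.42) → (99.92,130.87) → (109.31,129.19) → (114.76,121.37) → (113.08,111.98) → (105.26,106.53) → (95.87,108.21), returning to the start.

Shape 5 is a cubic bezier drawn with `<path>`. Its stroke #0000ff means score at S568, F2039. After flipping Y the toolpath is (109.76,39.72) → (109.42,44.66) → (93.07,54.17) → (69.76,67.31) → (48.57,83.14).

Shape 6 is a line segment drawn with `<polyline>`. Its stroke #0000ff means score at S568, F2039. After flipping Y the toolpath is (111.05,128.81) → (38.13,63.52).

Shape 7 is a open polyline drawn with `<polyline>`. Its stroke #ff0000 means engrave at S287, F4081. After flipping Y the toolpath is (54.90,94.26) → (19.18,76.05) → (55.14,36.13) → (75.40,88.36) → (82.90,48.75).

Shape 8 is a rectangle drawn with `<polygon>`. Its stroke #ff0000 means engrave at S287, F4081. After flipping Y the toolpath is (25.82,98.98) → (39.09,98.98) → (39.09,46.56) → (25.82,46.56) → (25.82,98.98), returning to the start.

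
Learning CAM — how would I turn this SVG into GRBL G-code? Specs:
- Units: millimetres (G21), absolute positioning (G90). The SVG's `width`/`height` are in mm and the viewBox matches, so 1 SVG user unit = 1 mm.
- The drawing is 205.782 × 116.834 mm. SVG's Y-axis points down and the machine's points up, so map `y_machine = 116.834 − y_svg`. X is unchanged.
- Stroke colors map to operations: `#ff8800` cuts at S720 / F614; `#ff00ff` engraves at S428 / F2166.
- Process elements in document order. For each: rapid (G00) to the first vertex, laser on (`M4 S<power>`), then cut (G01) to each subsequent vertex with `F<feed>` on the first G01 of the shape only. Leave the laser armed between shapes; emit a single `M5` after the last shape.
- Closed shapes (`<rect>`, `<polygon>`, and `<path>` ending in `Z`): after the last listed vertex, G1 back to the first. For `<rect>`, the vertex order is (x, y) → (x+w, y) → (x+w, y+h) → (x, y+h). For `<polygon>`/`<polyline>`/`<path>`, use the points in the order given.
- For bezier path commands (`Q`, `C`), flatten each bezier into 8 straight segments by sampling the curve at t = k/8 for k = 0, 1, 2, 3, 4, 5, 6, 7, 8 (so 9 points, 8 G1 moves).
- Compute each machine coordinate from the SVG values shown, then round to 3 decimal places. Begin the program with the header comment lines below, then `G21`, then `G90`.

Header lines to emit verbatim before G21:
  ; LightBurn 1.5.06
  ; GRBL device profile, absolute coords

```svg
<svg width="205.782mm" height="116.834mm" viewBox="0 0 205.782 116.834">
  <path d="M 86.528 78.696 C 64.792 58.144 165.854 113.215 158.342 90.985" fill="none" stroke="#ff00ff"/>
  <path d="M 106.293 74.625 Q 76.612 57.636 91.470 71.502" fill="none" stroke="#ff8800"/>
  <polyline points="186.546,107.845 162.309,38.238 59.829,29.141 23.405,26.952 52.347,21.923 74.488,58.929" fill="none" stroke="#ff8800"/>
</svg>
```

viewBox `0 0 205.782 116.834` with mm width/height → 1 unit = 1 mm. Flip: y_m = 116.834 − y_svg.

**Shape 1** — `<path>` cubic bezier, stroke `#ff00ff` → engrave (S428, F2166). Control points (SVG): P0=(86.528,78.696), P1=(64.792,58.144), P2=(165.854,113.215), P3=(158.342,90.985); sampled at t=k/8. Machine vertices: (86.528,38.138) → (83.681,42.599) → (89.635,41.762) → (101.679,37.420) → (117.101,31.364) → (133.190,25.387) → (147.234,21.281) → (156.521,20.838) → (158.342,25.849). Open path.

**Shape 2** — `<path>` quadratic bezier, stroke `#ff8800` → cut (S720, F614). Control points (SVG): P0=(106.293,74.625), P1=(76.612,57.636), P2=(91.470,71.502); sampled at t=k/8. Machine vertices: (106.293,42.209) → (99.569,45.974) → (94.236,48.775) → (90.296,50.612) → (87.747,51.484) → (86.590,51.393) → (86.825,50.337) → (88.451,48.316) → (91.470,45.332). Open path.

**Shape 3** — `<polyline>` open polyline, stroke `#ff8800` → cut (S720, F614). Machine vertices: (186.546,8.989) → (162.309,78.596) → (59.829,87.693) → (23.405,89.882) → (52.347,94.911) → (74.488,57.905). Open path.

; LightBurn 1.5.06
; GRBL device profile, absolute coords
G21
G90
G00 X86.528 Y38.138
M4 S428
G01 X83.681 Y42.599 F2166
G01 X89.635 Y41.762
G01 X101.679 Y37.420
G01 X117.101 Y31.364
G01 X133.190 Y25.387
G01 X147.234 Y21.281
G01 X156.521 Y20.838
G01 X158.342 Y25.849
G00 X106.293 Y42.209
M4 S720
G01 X99.569 Y45.974 F614
G01 X94.236 Y48.775
G01 X90.296 Y50.612
G01 X87.747 Y51.484
G01 X86.590 Y51.393
G01 X86.825 Y50.337
G01 X88.451 Y48.316
G01 X91.470 Y45.332
G00 X186.546 Y8.989
M4 S720
G01 X162.309 Y78.596 F614
G01 X59.829 Y87.693
G01 X23.405 Y89.882
G01 X52.347 Y94.911
G01 X74.488 Y57.905
M5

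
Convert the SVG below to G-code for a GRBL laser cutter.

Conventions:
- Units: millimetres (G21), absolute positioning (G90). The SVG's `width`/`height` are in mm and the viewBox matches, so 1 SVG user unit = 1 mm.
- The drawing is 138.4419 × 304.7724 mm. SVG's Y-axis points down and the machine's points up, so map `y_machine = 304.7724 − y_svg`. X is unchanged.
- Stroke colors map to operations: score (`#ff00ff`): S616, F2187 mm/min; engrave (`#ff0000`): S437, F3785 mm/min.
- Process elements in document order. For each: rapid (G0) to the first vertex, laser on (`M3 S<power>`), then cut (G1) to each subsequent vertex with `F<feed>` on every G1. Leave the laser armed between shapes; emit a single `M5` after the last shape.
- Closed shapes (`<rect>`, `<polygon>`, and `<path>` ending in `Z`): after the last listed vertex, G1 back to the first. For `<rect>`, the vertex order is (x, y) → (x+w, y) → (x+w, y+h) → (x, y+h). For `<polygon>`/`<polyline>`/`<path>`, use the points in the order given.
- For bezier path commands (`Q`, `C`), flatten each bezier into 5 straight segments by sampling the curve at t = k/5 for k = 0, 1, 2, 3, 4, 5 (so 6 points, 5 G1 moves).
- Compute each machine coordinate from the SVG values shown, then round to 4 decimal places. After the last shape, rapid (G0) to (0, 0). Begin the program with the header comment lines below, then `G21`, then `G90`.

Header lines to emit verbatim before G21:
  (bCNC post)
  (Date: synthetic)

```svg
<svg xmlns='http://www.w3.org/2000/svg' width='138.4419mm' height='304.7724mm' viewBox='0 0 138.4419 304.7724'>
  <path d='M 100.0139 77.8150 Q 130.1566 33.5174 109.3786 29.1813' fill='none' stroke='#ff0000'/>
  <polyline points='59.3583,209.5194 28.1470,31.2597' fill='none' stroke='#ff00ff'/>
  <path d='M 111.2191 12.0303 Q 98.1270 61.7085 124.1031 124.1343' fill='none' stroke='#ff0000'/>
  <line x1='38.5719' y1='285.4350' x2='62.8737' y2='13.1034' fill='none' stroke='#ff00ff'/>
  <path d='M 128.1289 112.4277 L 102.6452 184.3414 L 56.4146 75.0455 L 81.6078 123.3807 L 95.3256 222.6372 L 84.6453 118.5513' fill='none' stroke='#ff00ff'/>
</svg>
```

(bCNC post)
(Date: synthetic)
G21
G90
G0 X100.0139 Y226.9574
M3 S437
G1 X110.0342 Y243.0780 F3785
G1 X115.9807 Y256.0016 F3785
G1 X117.8537 Y265.7284 F3785
G1 X115.6530 Y272.2582 F3785
G1 X109.3786 Y275.5911 F3785
G0 X59.3583 Y95.2530
M3 S616
G1 X28.1470 Y273.5127 F2187
G0 X111.2191 Y292.7421
M3 S437
G1 X107.5450 Y272.3609 F3785
G1 X106.9963 Y250.9599 F3785
G1 X109.5731 Y228.5391 F3785
G1 X115.2754 Y205.0985 F3785
G1 X124.1031 Y180.6381 F3785
G0 X38.5719 Y19.3374
M3 S616
G1 X62.8737 Y291.6690 F2187
G0 X128.1289 Y192.3447
M3 S616
G1 X102.6452 Y120.4310 F2187
G1 X56.4146 Y229.7269 F2187
G1 X81.6078 Y181.3917 F2187
G1 X95.3256 Y82.1352 F2187
G1 X84.6453 Y186.2211 F2187
M5
G0 X0.0000 Y0.0000

viewBox `0 0 138.4419 304.7724` with mm width/height → 1 unit = 1 mm. Flip: y_m = 304.7724 − y_svg.

**Shape 1** — `<path>` quadratic bezier, stroke `#ff0000` → engrave (S437, F3785). Control points (SVG): P0=(100.0139,77.8150), P1=(130.1566,33.5174), P2=(109.3786,29.1813); sampled at t=k/5. Machine vertices: (100.0139,226.9574) → (110.0342,243.0780) → (115.9807,256.0016) → (117.8537,265.7284) → (115.6530,272.2582) → (109.3786,275.5911). Open path.

**Shape 2** — `<polyline>` line segment, stroke `#ff00ff` → score (S616, F2187). Machine vertices: (59.3583,95.2530) → (28.1470,273.5127). Open path.

**Shape 3** — `<path>` quadratic bezier, stroke `#ff0000` → engrave (S437, F3785). Control points (SVG): P0=(111.2191,12.0303), P1=(98.1270,61.7085), P2=(124.1031,124.1343); sampled at t=k/5. Machine vertices: (111.2191,292.7421) → (107.5450,272.3609) → (106.9963,250.9599) → (109.5731,228.5391) → (115.2754,205.0985) → (124.1031,180.6381). Open path.

**Shape 4** — `<line>` line segment, stroke `#ff00ff` → score (S616, F2187). Machine vertices: (38.5719,19.3374) → (62.8737,291.6690). Open path.

**Shape 5** — `<path>` open polyline, stroke `#ff00ff` → score (S616, F2187). Machine vertices: (128.1289,192.3447) → (102.6452,120.4310) → (56.4146,229.7269) → (81.6078,181.3917) → (95.3256,82.1352) → (84.6453,186.2211). Open path.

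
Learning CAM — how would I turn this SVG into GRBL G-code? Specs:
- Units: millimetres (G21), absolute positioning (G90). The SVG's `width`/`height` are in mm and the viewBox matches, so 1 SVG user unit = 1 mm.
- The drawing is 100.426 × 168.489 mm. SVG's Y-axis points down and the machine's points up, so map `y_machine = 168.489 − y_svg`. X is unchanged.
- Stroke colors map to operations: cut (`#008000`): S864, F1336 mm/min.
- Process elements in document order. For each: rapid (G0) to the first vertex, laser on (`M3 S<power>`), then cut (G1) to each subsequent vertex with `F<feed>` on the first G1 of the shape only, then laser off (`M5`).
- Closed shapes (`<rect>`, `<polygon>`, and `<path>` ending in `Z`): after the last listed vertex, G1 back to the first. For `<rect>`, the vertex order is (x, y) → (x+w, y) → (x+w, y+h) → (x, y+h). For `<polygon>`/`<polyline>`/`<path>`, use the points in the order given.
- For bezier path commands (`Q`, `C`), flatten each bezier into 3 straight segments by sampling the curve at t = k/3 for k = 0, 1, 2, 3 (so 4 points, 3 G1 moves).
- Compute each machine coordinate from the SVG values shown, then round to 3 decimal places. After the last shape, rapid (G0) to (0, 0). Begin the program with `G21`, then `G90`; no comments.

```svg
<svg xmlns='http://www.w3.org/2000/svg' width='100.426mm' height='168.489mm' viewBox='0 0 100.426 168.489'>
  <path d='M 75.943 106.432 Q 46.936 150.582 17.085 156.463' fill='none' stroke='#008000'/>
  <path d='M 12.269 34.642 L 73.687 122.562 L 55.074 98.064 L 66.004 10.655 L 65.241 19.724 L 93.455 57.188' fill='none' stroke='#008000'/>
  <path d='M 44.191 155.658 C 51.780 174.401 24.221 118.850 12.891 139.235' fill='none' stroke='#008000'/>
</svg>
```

G21
G90
G0 X75.943 Y62.057
M3 S864
G1 X56.511 Y36.876 F1336
G1 X36.892 Y20.199
G1 X17.085 Y12.026
M5
G0 X12.269 Y133.847
M3 S864
G1 X73.687 Y45.927 F1336
G1 X55.074 Y70.425
G1 X66.004 Y157.834
G1 X65.241 Y148.765
G1 X93.455 Y111.301
M5
G0 X44.191 Y12.831
M3 S864
G1 X41.967 Y13.289 F1336
G1 X27.728 Y29.891
G1 X12.891 Y29.254
M5
G0 X0.000 Y0.000

viewBox `0 0 100.426 168.489` with mm width/height → 1 unit = 1 mm. Flip: y_m = 168.489 − y_svg.

**Shape 1** — `<path>` quadratic bezier, stroke `#008000` → cut (S864, F1336). Control points (SVG): P0=(75.943,106.432), P1=(46.936,150.582), P2=(17.085,156.463); sampled at t=k/3. Machine vertices: (75.943,62.057) → (56.511,36.876) → (36.892,20.199) → (17.085,12.026). Open path.

**Shape 2** — `<path>` open polyline, stroke `#008000` → cut (S864, F1336). Machine vertices: (12.269,133.847) → (73.687,45.927) → (55.074,70.425) → (66.004,157.834) → (65.241,148.765) → (93.455,111.301). Open path.

**Shape 3** — `<path>` cubic bezier, stroke `#008000` → cut (S864, F1336). Control points (SVG): P0=(44.191,155.658), P1=(51.780,174.401), P2=(24.221,118.850), P3=(12.891,139.235); sampled at t=k/3. Machine vertices: (44.191,12.831) → (41.967,13.289) → (27.728,29.891) → (12.891,29.254). Open path.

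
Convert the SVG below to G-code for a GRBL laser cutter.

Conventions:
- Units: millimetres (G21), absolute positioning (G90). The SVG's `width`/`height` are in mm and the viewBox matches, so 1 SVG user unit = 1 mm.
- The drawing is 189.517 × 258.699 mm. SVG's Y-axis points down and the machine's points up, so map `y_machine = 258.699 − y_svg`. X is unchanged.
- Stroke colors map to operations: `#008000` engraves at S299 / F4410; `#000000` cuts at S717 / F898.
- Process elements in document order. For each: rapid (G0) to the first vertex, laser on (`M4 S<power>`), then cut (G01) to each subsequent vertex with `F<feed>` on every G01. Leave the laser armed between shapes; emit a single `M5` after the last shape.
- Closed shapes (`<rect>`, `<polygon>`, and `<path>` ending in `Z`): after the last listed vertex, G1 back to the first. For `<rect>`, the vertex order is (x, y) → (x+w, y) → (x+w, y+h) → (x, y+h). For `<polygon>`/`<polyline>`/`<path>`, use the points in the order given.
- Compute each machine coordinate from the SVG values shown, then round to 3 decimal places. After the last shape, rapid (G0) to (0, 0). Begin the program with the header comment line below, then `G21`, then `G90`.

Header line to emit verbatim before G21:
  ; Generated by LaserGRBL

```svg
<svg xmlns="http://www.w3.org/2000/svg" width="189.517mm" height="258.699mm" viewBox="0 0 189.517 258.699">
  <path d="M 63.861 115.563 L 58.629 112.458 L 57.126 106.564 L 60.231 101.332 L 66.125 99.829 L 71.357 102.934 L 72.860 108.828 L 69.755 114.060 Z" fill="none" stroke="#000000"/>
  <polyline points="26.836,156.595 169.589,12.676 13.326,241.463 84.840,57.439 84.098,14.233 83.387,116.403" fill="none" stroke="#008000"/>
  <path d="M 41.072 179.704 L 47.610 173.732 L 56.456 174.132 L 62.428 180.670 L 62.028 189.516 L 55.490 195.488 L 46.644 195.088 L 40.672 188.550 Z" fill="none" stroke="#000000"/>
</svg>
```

1 u = 1 mm; y_m = 258.699 − y.

[1] `<path>` regular polygon, #000000→cut S717 F898: (63.861,143.136) → (58.629,146.241) → (57.126,152.135) → (60.231,157.367) → (66.125,158.870) → (71.357,155.765) → (72.860,149.871) → (69.755,144.639) → (63.861,143.136) (closed)

[2] `<polyline>` open polyline, #008000→engrave S299 F4410: (26.836,102.104) → (169.589,246.023) → (13.326,17.236) → (84.840,201.260) → (84.098,244.466) → (83.387,142.296)

[3] `<path>` regular polygon, #000000→cut S717 F898: (41.072,78.995) → (47.610,84.967) → (56.456,84.567) → (62.428,78.029) → (62.028,69.183) → (55.490,63.211) → (46.644,63.611) → (40.672,70.149) → (41.072,78.995) (closed)

; Generated by LaserGRBL
G21
G90
G0 X63.861 Y143.136
M4 S717
G01 X58.629 Y146.241 F898
G01 X57.126 Y152.135 F898
G01 X60.231 Y157.367 F898
G01 X66.125 Y158.870 F898
G01 X71.357 Y155.765 F898
G01 X72.860 Y149.871 F898
G01 X69.755 Y144.639 F898
G01 X63.861 Y143.136 F898
G0 X26.836 Y102.104
M4 S299
G01 X169.589 Y246.023 F4410
G01 X13.326 Y17.236 F4410
G01 X84.840 Y201.260 F4410
G01 X84.098 Y244.466 F4410
G01 X83.387 Y142.296 F4410
G0 X41.072 Y78.995
M4 S717
G01 X47.610 Y84.967 F898
G01 X56.456 Y84.567 F898
G01 X62.428 Y78.029 F898
G01 X62.028 Y69.183 F898
G01 X55.490 Y63.211 F898
G01 X46.644 Y63.611 F898
G01 X40.672 Y70.149 F898
G01 X41.072 Y78.995 F898
M5
G0 X0.000 Y0.000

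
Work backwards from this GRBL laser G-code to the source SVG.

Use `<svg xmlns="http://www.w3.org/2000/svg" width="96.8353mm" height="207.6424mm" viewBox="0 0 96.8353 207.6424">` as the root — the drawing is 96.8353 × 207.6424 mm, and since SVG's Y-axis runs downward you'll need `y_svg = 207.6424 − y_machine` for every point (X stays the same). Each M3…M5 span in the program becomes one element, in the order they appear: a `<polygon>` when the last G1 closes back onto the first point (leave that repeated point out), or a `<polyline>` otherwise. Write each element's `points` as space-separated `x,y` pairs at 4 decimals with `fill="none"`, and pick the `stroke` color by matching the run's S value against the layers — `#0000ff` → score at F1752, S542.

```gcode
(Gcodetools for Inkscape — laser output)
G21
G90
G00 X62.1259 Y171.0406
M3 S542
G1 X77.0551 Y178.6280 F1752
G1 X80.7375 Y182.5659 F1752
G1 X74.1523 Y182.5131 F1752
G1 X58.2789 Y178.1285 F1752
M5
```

y_svg = 207.6424 − y_m. Every run uses S542, so all elements get stroke `#0000ff` (score).

[1] open run; points: 62.1259,36.6018 77.0551,29.0144 80.7375,25.0765 74.1523,25.1293 58.2789,29.5139

<svg xmlns="http://www.w3.org/2000/svg" width="96.8353mm" height="207.6424mm" viewBox="0 0 96.8353 207.6424">
  <polyline points="62.1259,36.6018 77.0551,29.0144 80.7375,25.0765 74.1523,25.1293 58.2789,29.5139" fill="none" stroke="#0000ff"/>
</svg>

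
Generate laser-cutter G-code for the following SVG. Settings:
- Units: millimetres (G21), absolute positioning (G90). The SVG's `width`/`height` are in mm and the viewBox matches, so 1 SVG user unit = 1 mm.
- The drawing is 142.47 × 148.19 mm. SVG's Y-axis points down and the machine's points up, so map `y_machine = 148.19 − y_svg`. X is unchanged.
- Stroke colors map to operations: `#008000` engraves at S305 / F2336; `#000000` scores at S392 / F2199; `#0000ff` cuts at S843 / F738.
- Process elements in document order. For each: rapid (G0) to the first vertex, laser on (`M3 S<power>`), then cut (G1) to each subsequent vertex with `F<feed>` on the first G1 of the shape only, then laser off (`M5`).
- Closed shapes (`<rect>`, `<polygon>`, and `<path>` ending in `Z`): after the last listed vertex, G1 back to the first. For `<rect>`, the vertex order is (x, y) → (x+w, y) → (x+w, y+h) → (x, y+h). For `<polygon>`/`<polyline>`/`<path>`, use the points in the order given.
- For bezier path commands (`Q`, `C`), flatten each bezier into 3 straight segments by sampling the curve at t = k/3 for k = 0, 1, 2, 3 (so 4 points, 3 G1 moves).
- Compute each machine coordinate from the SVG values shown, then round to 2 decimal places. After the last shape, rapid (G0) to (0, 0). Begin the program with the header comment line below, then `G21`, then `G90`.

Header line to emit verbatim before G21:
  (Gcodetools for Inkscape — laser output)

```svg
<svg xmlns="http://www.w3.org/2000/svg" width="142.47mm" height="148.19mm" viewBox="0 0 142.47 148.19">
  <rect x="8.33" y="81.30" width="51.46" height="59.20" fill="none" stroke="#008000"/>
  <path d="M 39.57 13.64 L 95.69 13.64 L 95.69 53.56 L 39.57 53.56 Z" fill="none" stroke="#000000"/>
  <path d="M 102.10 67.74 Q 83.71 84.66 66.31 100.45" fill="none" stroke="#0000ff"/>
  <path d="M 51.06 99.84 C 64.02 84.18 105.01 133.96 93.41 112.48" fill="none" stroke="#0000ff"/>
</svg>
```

(Gcodetools for Inkscape — laser output)
G21
G90
G0 X8.33 Y66.89
M3 S305
G1 X59.79 Y66.89 F2336
G1 X59.79 Y7.69
G1 X8.33 Y7.69
G1 X8.33 Y66.89
M5
G0 X39.57 Y134.55
M3 S392
G1 X95.69 Y134.55 F2199
G1 X95.69 Y94.63
G1 X39.57 Y94.63
G1 X39.57 Y134.55
M5
G0 X102.10 Y80.45
M3 S843
G1 X89.95 Y69.30 F738
G1 X78.02 Y58.39
G1 X66.31 Y47.74
M5
G0 X51.06 Y48.35
M3 S843
G1 X70.38 Y47.26 F738
G1 X90.47 Y32.92
G1 X93.41 Y35.71
M5
G0 X0.00 Y0.00

viewBox `0 0 142.47 148.19` with mm width/height → 1 unit = 1 mm. Flip: y_m = 148.19 − y_svg.

**Shape 1** — `<rect>` rectangle, stroke `#008000` → engrave (S305, F2336). Machine vertices: (8.33,66.89) → (59.79,66.89) → (59.79,7.69) → (8.33,7.69) → (8.33,66.89). Closed: final G1 returns to the first vertex.

**Shape 2** — `<path>` rectangle, stroke `#000000` → score (S392, F2199). Machine vertices: (39.57,134.55) → (95.69,134.55) → (95.69,94.63) → (39.57,94.63) → (39.57,134.55). Closed: final G1 returns to the first vertex.

**Shape 3** — `<path>` quadratic bezier, stroke `#0000ff` → cut (S843, F738). Control points (SVG): P0=(102.10,67.74), P1=(83.71,84.66), P2=(66.31,100.45); sampled at t=k/3. Machine vertices: (102.10,80.45) → (89.95,69.30) → (78.02,58.39) → (66.31,47.74). Open path.

**Shape 4** — `<path>` cubic bezier, stroke `#0000ff` → cut (S843, F738). Control points (SVG): P0=(51.06,99.84), P1=(64.02,84.18), P2=(105.01,133.96), P3=(93.41,112.48); sampled at t=k/3. Machine vertices: (51.06,48.35) → (70.38,47.26) → (90.47,32.92) → (93.41,35.71). Open path.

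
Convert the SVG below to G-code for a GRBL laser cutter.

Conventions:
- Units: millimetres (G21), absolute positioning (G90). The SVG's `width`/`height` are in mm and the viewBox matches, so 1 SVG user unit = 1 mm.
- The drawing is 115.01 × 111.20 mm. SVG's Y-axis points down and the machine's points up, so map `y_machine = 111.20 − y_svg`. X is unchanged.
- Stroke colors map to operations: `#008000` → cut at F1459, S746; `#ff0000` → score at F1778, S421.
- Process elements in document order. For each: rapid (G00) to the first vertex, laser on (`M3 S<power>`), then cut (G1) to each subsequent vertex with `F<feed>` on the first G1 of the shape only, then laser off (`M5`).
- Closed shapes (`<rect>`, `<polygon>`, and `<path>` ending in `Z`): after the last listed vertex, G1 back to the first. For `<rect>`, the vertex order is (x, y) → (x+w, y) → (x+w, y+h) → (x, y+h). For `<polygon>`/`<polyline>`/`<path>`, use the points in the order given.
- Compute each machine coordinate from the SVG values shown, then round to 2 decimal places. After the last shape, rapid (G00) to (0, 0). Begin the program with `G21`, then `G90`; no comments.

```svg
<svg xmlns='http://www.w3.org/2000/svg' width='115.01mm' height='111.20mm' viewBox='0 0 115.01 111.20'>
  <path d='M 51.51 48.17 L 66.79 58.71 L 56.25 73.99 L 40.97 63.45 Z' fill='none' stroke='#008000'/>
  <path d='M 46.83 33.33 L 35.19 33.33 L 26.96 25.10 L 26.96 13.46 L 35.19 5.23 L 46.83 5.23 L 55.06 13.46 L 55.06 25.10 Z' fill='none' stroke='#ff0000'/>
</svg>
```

viewBox `0 0 115.01 111.20` with mm width/height → 1 unit = 1 mm. Flip: y_m = 111.20 − y_svg.

**Shape 1** — `<path>` regular polygon, stroke `#008000` → cut (S746, F1459). Machine vertices: (51.51,63.03) → (66.79,52.49) → (56.25,37.21) → (40.97,47.75) → (51.51,63.03). Closed: final G1 returns to the first vertex.

**Shape 2** — `<path>` regular polygon, stroke `#ff0000` → score (S421, F1778). Machine vertices: (46.83,77.87) → (35.19,77.87) → (26.96,86.10) → (26.96,97.74) → (35.19,105.97) → (46.83,105.97) → (55.06,97.74) → (55.06,86.10) → (46.83,77.87). Closed: final G1 returns to the first vertex.

G21
G90
G00 X51.51 Y63.03
M3 S746
G1 X66.79 Y52.49 F1459
G1 X56.25 Y37.21
G1 X40.97 Y47.75
G1 X51.51 Y63.03
M5
G00 X46.83 Y77.87
M3 S421
G1 X35.19 Y77.87 F1778
G1 X26.96 Y86.10
G1 X26.96 Y97.74
G1 X35.19 Y105.97
G1 X46.83 Y105.97
G1 X55.06 Y97.74
G1 X55.06 Y86.10
G1 X46.83 Y77.87
M5
G00 X0.00 Y0.00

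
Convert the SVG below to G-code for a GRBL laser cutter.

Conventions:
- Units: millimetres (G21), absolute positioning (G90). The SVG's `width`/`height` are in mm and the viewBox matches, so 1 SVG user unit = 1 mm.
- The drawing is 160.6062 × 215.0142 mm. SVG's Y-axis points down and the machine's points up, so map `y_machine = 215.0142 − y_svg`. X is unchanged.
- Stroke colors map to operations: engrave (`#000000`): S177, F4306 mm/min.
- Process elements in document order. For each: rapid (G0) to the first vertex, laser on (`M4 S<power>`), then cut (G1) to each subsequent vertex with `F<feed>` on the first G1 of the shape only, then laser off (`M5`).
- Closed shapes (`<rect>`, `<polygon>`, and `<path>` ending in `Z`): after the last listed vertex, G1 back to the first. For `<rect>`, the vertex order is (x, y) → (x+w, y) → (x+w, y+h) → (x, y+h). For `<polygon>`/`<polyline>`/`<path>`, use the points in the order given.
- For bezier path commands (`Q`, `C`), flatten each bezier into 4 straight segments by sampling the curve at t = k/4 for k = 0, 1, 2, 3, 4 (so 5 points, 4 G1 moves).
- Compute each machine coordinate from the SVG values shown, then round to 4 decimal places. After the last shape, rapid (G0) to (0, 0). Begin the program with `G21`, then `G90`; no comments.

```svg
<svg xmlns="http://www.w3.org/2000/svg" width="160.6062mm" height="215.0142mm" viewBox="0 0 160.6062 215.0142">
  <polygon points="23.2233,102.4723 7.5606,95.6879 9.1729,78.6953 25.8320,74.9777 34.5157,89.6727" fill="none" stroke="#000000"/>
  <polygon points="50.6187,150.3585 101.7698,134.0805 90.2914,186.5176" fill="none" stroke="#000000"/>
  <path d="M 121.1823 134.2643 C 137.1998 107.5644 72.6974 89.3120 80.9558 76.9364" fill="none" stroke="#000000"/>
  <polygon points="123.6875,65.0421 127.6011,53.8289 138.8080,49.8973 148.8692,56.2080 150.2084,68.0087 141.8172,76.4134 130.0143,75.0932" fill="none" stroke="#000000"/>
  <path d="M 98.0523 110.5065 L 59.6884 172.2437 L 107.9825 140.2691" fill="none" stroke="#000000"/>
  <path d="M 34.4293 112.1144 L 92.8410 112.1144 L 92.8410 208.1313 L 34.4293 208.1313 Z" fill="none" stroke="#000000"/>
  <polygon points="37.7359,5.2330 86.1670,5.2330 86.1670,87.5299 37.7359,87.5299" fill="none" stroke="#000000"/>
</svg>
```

G21
G90
G0 X23.2233 Y112.5419
M4 S177
G1 X7.5606 Y119.3263 F4306
G1 X9.1729 Y136.3189
G1 X25.8320 Y140.0365
G1 X34.5157 Y125.3415
G1 X23.2233 Y112.5419
M5
G0 X50.6187 Y64.6557
M4 S177
G1 X101.7698 Y80.9337 F4306
G1 X90.2914 Y28.4966
G1 X50.6187 Y64.6557
M5
G0 X121.1823 Y80.7499
M4 S177
G1 X120.4930 Y99.2311 F4306
G1 X103.9787 Y114.7855
G1 X86.0096 Y127.6540
G1 X80.9558 Y138.0778
M5
G0 X123.6875 Y149.9721
M4 S177
G1 X127.6011 Y161.1853 F4306
G1 X138.8080 Y165.1169
G1 X148.8692 Y158.8062
G1 X150.2084 Y147.0055
G1 X141.8172 Y138.6008
G1 X130.0143 Y139.9210
G1 X123.6875 Y149.9721
M5
G0 X98.0523 Y104.5077
M4 S177
G1 X59.6884 Y42.7705 F4306
G1 X107.9825 Y74.7451
M5
G0 X34.4293 Y102.8998
M4 S177
G1 X92.8410 Y102.8998 F4306
G1 X92.8410 Y6.8829
G1 X34.4293 Y6.8829
G1 X34.4293 Y102.8998
M5
G0 X37.7359 Y209.7812
M4 S177
G1 X86.1670 Y209.7812 F4306
G1 X86.1670 Y127.4843
G1 X37.7359 Y127.4843
G1 X37.7359 Y209.7812
M5
G0 X0.0000 Y0.0000

Since the viewBox matches the mm dimensions, user units are millimetres directly. The only transform is the Y-flip y_m = 215.0142 − y_svg.

Shape 1 is a regular polygon drawn with `<polygon>`. Its stroke #000000 means engrave at S177, F4306. After flipping Y the toolpath is (23.2233,112.5419) → (7.5606,119.3263) → (9.1729,136.3189) → (25.8320,140.0365) → (34.5157,125.3415) → (23.2233,112.5419), returning to the start.

Shape 2 is a regular polygon drawn with `<polygon>`. Its stroke #000000 means engrave at S177, F4306. After flipping Y the toolpath is (50.6187,64.6557) → (101.7698,80.9337) → (90.2914,28.4966) → (50.6187,64.6557), returning to the start.

Shape 3 is a cubic bezier drawn with `<path>`. Its stroke #000000 means engrave at S177, F4306. After flipping Y the toolpath is (121.1823,80.7499) → (120.4930,99.2311) → (103.9787,114.7855) → (86.0096,127.6540) → (80.9558,138.0778).

Shape 4 is a regular polygon drawn with `<polygon>`. Its stroke #000000 means engrave at S177, F4306. After flipping Y the toolpath is (123.6875,149.9721) → (127.6011,161.1853) → (138.8080,165.1169) → (148.8692,158.8062) → (150.2084,147.0055) → (141.8172,138.6008) → (130.0143,139.9210) → (123.6875,149.9721), returning to the start.

Shape 5 is a open polyline drawn with `<path>`. Its stroke #000000 means engrave at S177, F4306. After flipping Y the toolpath is (98.0523,104.5077) → (59.6884,42.7705) → (107.9825,74.7451).

Shape 6 is a rectangle drawn with `<path>`. Its stroke #000000 means engrave at S177, F4306. After flipping Y the toolpath is (34.4293,102.8998) → (92.8410,102.8998) → (92.8410,6.8829) → (34.4293,6.8829) → (34.4293,102.8998), returning to the start.

Shape 7 is a rectangle drawn with `<polygon>`. Its stroke #000000 means engrave at S177, F4306. After flipping Y the toolpath is (37.7359,209.7812) → (86.1670,209.7812) → (86.1670,127.4843) → (37.7359,127.4843) → (37.7359,209.7812), returning to the start.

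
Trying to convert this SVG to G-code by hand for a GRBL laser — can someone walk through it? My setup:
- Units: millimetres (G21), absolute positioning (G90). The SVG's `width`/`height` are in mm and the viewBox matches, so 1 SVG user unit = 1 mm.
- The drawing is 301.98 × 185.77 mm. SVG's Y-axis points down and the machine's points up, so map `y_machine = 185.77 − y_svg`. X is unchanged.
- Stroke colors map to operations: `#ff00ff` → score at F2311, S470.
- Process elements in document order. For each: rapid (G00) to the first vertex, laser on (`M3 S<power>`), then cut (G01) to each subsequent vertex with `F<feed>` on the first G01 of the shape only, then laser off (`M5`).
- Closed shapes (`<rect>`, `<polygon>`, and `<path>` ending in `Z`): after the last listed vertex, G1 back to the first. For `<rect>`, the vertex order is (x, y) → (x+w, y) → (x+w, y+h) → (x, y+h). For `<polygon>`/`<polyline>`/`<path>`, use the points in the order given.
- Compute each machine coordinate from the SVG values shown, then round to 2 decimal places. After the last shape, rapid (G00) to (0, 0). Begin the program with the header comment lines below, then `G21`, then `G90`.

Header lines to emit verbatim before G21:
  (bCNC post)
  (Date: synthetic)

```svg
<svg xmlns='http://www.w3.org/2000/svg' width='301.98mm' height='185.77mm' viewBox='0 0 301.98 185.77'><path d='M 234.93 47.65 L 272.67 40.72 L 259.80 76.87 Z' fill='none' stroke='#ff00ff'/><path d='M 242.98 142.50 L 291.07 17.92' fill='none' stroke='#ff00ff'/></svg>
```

1 u = 1 mm; y_m = 185.77 − y.

[1] `<path>` regular polygon, #ff00ff→score S470 F2311: (234.93,138.12) → (272.67,145.05) → (259.80,108.90) → (234.93,138.12) (closed)

[2] `<path>` line segment, #ff00ff→score S470 F2311: (242.98,43.27) → (291.07,167.85)

(bCNC post)
(Date: synthetic)
G21
G90
G00 X234.93 Y138.12
M3 S470
G01 X272.67 Y145.05 F2311
G01 X259.80 Y108.90
G01 X234.93 Y138.12
M5
G00 X242.98 Y43.27
M3 S470
G01 X291.07 Y167.85 F2311
M5
G00 X0.00 Y0.00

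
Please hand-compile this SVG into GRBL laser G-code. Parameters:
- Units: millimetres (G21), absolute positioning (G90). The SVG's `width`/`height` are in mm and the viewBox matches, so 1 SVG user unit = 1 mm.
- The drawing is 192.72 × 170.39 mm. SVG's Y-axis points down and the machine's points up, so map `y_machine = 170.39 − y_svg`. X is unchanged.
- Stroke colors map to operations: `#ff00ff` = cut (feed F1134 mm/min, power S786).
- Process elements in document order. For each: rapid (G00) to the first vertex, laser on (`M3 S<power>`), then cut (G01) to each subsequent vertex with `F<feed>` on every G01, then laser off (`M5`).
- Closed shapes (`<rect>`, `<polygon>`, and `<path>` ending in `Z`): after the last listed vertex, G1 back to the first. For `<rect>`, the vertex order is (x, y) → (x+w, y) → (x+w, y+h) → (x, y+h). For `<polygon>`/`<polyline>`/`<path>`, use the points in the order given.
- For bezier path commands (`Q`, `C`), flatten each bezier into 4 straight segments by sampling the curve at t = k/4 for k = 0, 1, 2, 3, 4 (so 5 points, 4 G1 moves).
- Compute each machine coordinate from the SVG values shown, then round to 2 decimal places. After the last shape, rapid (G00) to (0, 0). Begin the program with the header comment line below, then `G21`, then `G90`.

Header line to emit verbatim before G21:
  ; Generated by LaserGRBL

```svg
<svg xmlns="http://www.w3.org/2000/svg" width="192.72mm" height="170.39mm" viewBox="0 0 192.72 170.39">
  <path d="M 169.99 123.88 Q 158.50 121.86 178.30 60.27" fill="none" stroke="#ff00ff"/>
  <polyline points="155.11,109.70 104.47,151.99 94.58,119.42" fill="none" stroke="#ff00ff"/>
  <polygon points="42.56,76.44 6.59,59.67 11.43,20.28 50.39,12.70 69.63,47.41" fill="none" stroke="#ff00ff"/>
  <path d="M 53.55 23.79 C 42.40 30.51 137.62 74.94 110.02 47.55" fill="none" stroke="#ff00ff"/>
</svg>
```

; Generated by LaserGRBL
G21
G90
G00 X169.99 Y46.51
M3 S786
G01 X166.20 Y51.24 F1134
G01 X166.32 Y63.42 F1134
G01 X170.36 Y83.05 F1134
G01 X178.30 Y110.12 F1134
M5
G00 X155.11 Y60.69
M3 S786
G01 X104.47 Y18.40 F1134
G01 X94.58 Y50.97 F1134
M5
G00 X42.56 Y93.95
M3 S786
G01 X6.59 Y110.72 F1134
G01 X11.43 Y150.11 F1134
G01 X50.39 Y157.69 F1134
G01 X69.63 Y122.98 F1134
G01 X42.56 Y93.95 F1134
M5
G00 X53.55 Y146.60
M3 S786
G01 X61.55 Y136.20 F1134
G01 X87.95 Y121.93 F1134
G01 X111.27 Y114.05 F1134
G01 X110.02 Y122.84 F1134
M5
G00 X0.00 Y0.00

viewBox `0 0 192.72 170.39` with mm width/height → 1 unit = 1 mm. Flip: y_m = 170.39 − y_svg.

**Shape 1** — `<path>` quadratic bezier, stroke `#ff00ff` → cut (S786, F1134). Control points (SVG): P0=(169.99,123.88), P1=(158.50,121.86), P2=(178.30,60.27); sampled at t=k/4. Machine vertices: (169.99,46.51) → (166.20,51.24) → (166.32,63.42) → (170.36,83.05) → (178.30,110.12). Open path.

**Shape 2** — `<polyline>` open polyline, stroke `#ff00ff` → cut (S786, F1134). Machine vertices: (155.11,60.69) → (104.47,18.40) → (94.58,50.97). Open path.

**Shape 3** — `<polygon>` regular polygon, stroke `#ff00ff` → cut (S786, F1134). Machine vertices: (42.56,93.95) → (6.59,110.72) → (11.43,150.11) → (50.39,157.69) → (69.63,122.98) → (42.56,93.95). Closed: final G1 returns to the first vertex.

**Shape 4** — `<path>` cubic bezier, stroke `#ff00ff` → cut (S786, F1134). Control points (SVG): P0=(53.55,23.79), P1=(42.40,30.51), P2=(137.62,74.94), P3=(110.02,47.55); sampled at t=k/4. Machine vertices: (53.55,146.60) → (61.55,136.20) → (87.95,121.93) → (111.27,114.05) → (110.02,122.84). Open path.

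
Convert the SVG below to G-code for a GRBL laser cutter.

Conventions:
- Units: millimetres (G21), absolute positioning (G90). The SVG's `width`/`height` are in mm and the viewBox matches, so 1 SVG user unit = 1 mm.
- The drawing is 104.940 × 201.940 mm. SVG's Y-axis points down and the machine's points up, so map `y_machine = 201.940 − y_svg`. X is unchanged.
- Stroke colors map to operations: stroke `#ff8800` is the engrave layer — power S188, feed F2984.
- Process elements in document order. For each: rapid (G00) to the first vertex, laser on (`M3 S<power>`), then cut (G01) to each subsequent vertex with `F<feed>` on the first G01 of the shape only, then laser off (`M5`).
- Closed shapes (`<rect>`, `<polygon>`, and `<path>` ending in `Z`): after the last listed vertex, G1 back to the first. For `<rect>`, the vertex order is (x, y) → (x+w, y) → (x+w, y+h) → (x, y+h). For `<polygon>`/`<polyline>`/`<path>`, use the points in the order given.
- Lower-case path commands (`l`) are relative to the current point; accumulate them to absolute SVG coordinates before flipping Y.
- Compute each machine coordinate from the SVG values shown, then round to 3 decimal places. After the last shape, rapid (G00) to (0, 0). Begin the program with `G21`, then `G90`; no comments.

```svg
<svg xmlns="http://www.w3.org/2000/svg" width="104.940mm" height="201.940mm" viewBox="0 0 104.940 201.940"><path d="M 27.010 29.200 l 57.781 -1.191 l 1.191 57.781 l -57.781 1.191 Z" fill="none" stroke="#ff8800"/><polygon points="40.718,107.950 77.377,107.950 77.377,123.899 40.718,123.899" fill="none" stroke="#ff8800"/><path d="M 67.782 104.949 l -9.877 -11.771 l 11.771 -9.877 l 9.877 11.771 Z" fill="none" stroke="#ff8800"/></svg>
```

Since the viewBox matches the mm dimensions, user units are millimetres directly. The only transform is the Y-flip y_m = 201.940 − y_svg.

Shape 1 is a regular polygon drawn with `<path>`. Its stroke #ff8800 means engrave at S188, F2984. After flipping Y the toolpath is (27.010,172.740) → (84.791,173.931) → (85.982,116.150) → (28.201,114.959) → (27.010,172.740), returning to the start.

Shape 2 is a rectangle drawn with `<polygon>`. Its stroke #ff8800 means engrave at S188, F2984. After flipping Y the toolpath is (40.718,93.990) → (77.377,93.990) → (77.377,78.041) → (40.718,78.041) → (40.718,93.990), returning to the start.

Shape 3 is a regular polygon drawn with `<path>`. Its stroke #ff8800 means engrave at S188, F2984. After flipping Y the toolpath is (67.782,96.991) → (57.905,108.762) → (69.676,118.639) → (79.553,106.868) → (67.782,96.991), returning to the start.

G21
G90
G00 X27.010 Y172.740
M3 S188
G01 X84.791 Y173.931 F2984
G01 X85.982 Y116.150
G01 X28.201 Y114.959
G01 X27.010 Y172.740
M5
G00 X40.718 Y93.990
M3 S188
G01 X77.377 Y93.990 F2984
G01 X77.377 Y78.041
G01 X40.718 Y78.041
G01 X40.718 Y93.990
M5
G00 X67.782 Y96.991
M3 S188
G01 X57.905 Y108.762 F2984
G01 X69.676 Y118.639
G01 X79.553 Y106.868
G01 X67.782 Y96.991
M5
G00 X0.000 Y0.000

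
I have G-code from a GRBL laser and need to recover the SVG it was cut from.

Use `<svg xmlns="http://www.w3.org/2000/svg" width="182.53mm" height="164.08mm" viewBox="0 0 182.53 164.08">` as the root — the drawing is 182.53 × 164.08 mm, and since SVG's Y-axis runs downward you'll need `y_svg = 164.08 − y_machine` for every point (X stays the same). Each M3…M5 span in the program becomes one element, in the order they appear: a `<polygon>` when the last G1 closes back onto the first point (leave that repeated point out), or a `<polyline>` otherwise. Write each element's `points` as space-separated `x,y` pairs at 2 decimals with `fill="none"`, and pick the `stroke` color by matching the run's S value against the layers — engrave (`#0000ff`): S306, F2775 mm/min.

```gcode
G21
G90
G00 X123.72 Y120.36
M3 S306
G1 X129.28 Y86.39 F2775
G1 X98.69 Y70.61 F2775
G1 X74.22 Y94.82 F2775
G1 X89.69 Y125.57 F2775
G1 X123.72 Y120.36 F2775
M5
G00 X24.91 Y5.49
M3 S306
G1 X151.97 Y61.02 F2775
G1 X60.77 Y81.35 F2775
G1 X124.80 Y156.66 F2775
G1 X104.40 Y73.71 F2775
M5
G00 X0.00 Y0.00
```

<svg xmlns="http://www.w3.org/2000/svg" width="182.53mm" height="164.08mm" viewBox="0 0 182.53 164.08">
  <polygon points="123.72,43.72 129.28,77.69 98.69,93.47 74.22,69.26 89.69,38.51" fill="none" stroke="#0000ff"/>
  <polyline points="24.91,158.59 151.97,103.06 60.77,82.73 124.80,7.42 104.40,90.37" fill="none" stroke="#0000ff"/>
</svg>

Machine Y-up, SVG Y-down with viewBox height 164.08, so y_svg = 164.08 − y_machine; X carries over. Every run uses S306, so all elements get stroke `#0000ff` (engrave).

Run 1: The run returns to its start, so emit a `<polygon>` with points (Y-flipped): 123.72,43.72 129.28,77.69 98.69,93.47 74.22,69.26 89.69,38.51.

Run 2: The run is open, so emit a `<polyline>` with points (Y-flipped): 24.91,158.59 151.97,103.06 60.77,82.73 124.80,7.42 104.40,90.37.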